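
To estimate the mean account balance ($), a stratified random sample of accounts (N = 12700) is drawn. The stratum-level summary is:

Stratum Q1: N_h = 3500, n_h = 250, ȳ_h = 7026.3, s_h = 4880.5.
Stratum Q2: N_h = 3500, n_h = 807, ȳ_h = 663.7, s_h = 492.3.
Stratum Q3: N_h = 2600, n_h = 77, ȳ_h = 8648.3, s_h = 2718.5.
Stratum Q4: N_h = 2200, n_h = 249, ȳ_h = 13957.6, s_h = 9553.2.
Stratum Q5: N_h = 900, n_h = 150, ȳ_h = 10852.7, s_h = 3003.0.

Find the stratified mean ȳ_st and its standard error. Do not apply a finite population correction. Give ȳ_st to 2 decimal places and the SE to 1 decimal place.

ȳ_st = Σ W_h ȳ_h = (3500·7026.3 + 3500·663.7 + 2600·8648.3 + 2200·13957.6 + 900·10852.7)/12700 = 7076.75039
V̂(ȳ_st) = Σ W_h² s_h²/n_h, with W_h = N_h/N and N = 12700:
  stratum Q1: (3500/12700)²·4880.5²/250 = 7236.31
  stratum Q2: (3500/12700)²·492.3²/807 = 22.8094
  stratum Q3: (2600/12700)²·2718.5²/77 = 4022.6
  stratum Q4: (2200/12700)²·9553.2²/249 = 10998.6
  stratum Q5: (900/12700)²·3003.0²/150 = 301.924
V̂(ȳ_st) = 22582.2
SE(ȳ_st) = √22582.2 = 150.274

ȳ_st ≈ 7076.75, SE ≈ 150.3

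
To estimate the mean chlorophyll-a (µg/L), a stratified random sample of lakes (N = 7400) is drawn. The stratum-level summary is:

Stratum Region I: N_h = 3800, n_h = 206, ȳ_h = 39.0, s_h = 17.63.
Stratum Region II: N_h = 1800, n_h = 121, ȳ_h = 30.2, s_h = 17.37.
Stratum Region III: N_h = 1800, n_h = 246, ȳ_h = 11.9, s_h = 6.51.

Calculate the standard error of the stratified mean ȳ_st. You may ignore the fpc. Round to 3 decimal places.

V̂(ȳ_st) = Σ W_h² s_h²/n_h, with W_h = N_h/N and N = 7400:
  stratum Region I: (3800/7400)²·17.63²/206 = 0.39787
  stratum Region II: (1800/7400)²·17.37²/121 = 0.147535
  stratum Region III: (1800/7400)²·6.51²/246 = 0.0101932
V̂(ȳ_st) = 0.555598
SE(ȳ_st) = √0.555598 = 0.745385

SE(ȳ_st) ≈ 0.745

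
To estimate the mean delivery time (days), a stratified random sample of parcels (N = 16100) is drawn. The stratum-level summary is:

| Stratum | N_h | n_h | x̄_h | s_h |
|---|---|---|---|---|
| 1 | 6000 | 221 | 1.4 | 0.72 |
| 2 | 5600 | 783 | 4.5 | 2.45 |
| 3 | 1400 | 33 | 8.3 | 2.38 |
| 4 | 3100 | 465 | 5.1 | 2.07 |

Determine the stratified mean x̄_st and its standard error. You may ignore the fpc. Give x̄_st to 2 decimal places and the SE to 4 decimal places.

x̄_st ≈ 3.79, SE ≈ 0.0538

x̄_st = Σ W_h x̄_h = (6000·1.4 + 5600·4.5 + 1400·8.3 + 3100·5.1)/16100 = 3.79068
V̂(x̄_st) = Σ W_h² s_h²/n_h, with W_h = N_h/N and N = 16100:
  stratum 1: (6000/16100)²·0.72²/221 = 0.000325779
  stratum 2: (5600/16100)²·2.45²/783 = 0.000927459
  stratum 3: (1400/16100)²·2.38²/33 = 0.00129791
  stratum 4: (3100/16100)²·2.07²/465 = 0.000341633
V̂(x̄_st) = 0.00289278
SE(x̄_st) = √0.00289278 = 0.0537846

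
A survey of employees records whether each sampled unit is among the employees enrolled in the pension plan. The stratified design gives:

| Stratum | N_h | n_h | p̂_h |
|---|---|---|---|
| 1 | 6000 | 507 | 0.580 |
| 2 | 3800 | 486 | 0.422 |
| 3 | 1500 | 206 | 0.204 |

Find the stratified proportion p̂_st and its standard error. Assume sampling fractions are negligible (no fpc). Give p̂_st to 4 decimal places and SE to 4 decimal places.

N = 11300; stratum weights W_h = N_h/N.
p̂_st = Σ W_h p̂_h = (6000·0.580 + 3800·0.422 + 1500·0.204)/11300 = 0.47696
V̂(p̂_st) = Σ W_h² p̂_h(1−p̂_h)/(n_h−1):
  stratum 1: (6000/11300)²·0.580·0.420/506 = 0.000135729
  stratum 2: (3800/11300)²·0.422·0.578/485 = 5.68734e-05
  stratum 3: (1500/11300)²·0.204·0.796/205 = 1.39577e-05
V̂(p̂_st) = 0.00020656; SE = √V̂ = 0.0143722

p̂_st ≈ 0.4770, SE ≈ 0.0144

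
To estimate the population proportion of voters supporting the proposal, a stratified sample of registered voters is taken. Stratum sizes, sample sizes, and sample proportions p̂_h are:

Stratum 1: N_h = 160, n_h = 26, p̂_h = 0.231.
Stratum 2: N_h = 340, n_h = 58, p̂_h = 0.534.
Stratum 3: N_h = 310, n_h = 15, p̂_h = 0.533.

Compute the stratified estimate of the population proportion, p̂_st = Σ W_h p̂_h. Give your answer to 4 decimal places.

N = 810; stratum weights W_h = N_h/N.
p̂_st = Σ W_h p̂_h = (160·0.231 + 340·0.534 + 310·0.533)/810 = 0.47377

p̂_st ≈ 0.4738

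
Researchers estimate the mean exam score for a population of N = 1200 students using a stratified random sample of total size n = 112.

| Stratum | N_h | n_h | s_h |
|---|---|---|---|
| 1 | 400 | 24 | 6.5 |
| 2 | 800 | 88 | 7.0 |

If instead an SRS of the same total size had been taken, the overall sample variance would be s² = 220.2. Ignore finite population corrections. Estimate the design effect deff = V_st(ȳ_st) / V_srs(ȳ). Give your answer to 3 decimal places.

deff ≈ 0.225

V̂(ȳ_st) = Σ W_h² s_h²/n_h, with W_h = N_h/N and N = 1200:
  stratum 1: (400/1200)²·6.5²/24 = 0.195602
  stratum 2: (800/1200)²·7.0²/88 = 0.247475
V_st = 0.443077
V_srs = s²/n = 220.2/112 = 1.96607
deff = V_st / V_srs = 0.443077/1.96607 = 0.2254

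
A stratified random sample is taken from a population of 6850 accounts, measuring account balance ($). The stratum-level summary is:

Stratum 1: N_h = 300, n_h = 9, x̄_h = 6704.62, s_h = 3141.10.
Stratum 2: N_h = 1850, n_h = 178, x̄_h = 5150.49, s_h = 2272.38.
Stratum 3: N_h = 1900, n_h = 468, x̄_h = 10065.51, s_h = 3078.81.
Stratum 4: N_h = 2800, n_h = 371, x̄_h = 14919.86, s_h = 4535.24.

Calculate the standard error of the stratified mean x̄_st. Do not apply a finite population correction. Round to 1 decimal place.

SE(x̄_st) ≈ 122.6

V̂(x̄_st) = Σ W_h² s_h²/n_h, with W_h = N_h/N and N = 6850:
  stratum 1: (300/6850)²·3141.10²/9 = 2102.72
  stratum 2: (1850/6850)²·2272.38²/178 = 2115.94
  stratum 3: (1900/6850)²·3078.81²/468 = 1558.28
  stratum 4: (2800/6850)²·4535.24²/371 = 9263.21
V̂(x̄_st) = 15040.2
SE(x̄_st) = √15040.2 = 122.638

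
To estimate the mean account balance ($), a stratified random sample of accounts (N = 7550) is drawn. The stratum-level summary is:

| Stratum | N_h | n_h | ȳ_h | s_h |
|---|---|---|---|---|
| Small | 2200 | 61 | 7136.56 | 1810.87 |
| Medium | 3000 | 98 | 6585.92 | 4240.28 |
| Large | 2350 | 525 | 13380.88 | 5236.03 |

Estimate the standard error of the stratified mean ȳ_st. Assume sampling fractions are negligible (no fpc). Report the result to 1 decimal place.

V̂(ȳ_st) = Σ W_h² s_h²/n_h, with W_h = N_h/N and N = 7550:
  stratum Small: (2200/7550)²·1810.87²/61 = 4564.53
  stratum Medium: (3000/7550)²·4240.28²/98 = 28967.5
  stratum Large: (2350/7550)²·5236.03²/525 = 5059.26
V̂(ȳ_st) = 38591.3
SE(ȳ_st) = √38591.3 = 196.447

SE(ȳ_st) ≈ 196.4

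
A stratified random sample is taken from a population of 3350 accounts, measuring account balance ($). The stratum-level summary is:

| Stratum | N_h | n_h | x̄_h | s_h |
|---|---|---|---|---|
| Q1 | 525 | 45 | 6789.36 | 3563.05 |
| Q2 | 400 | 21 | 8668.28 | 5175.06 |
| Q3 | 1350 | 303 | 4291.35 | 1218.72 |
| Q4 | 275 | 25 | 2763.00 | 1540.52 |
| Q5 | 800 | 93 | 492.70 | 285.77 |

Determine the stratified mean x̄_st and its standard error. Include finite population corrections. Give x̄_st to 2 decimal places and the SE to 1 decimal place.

x̄_st = Σ W_h x̄_h = (525·6789.36 + 400·8668.28 + 1350·4291.35 + 275·2763.00 + 800·492.70)/3350 = 4172.84582
V̂(x̄_st) = Σ W_h² (1 − n_h/N_h) s_h²/n_h, with W_h = N_h/N and N = 3350:
  stratum Q1: (525/3350)²·(1 − 45/525)·3563.05²/45 = 6334.94
  stratum Q2: (400/3350)²·(1 − 21/400)·5175.06²/21 = 17227.5
  stratum Q3: (1350/3350)²·(1 − 303/1350)·1218.72²/303 = 617.385
  stratum Q4: (275/3350)²·(1 − 25/275)·1540.52²/25 = 581.538
  stratum Q5: (800/3350)²·(1 − 93/800)·285.77²/93 = 44.2558
V̂(x̄_st) = 24805.6
SE(x̄_st) = √24805.6 = 157.498

x̄_st ≈ 4172.85, SE ≈ 157.5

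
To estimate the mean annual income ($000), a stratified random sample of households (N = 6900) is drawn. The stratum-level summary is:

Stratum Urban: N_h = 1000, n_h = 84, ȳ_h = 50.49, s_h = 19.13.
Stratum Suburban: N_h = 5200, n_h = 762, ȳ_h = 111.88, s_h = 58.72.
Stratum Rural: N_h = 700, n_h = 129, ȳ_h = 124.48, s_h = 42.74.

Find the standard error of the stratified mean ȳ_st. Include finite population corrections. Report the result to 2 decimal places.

V̂(ȳ_st) = Σ W_h² (1 − n_h/N_h) s_h²/n_h, with W_h = N_h/N and N = 6900:
  stratum Urban: (1000/6900)²·(1 − 84/1000)·19.13²/84 = 0.0838201
  stratum Suburban: (5200/6900)²·(1 − 762/5200)·58.72²/762 = 2.19336
  stratum Rural: (700/6900)²·(1 − 129/700)·42.74²/129 = 0.118882
V̂(ȳ_st) = 2.39606
SE(ȳ_st) = √2.39606 = 1.54792

SE(ȳ_st) ≈ 1.55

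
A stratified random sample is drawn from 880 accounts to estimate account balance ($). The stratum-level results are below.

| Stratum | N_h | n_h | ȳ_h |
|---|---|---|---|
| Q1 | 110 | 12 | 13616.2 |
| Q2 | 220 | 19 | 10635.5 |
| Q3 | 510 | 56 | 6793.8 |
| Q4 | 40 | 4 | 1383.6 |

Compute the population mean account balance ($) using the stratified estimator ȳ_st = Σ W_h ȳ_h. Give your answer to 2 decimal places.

N = Σ N_h = 880. Stratum weights W_h = N_h/N.
ȳ_st = (110·13616.2 + 220·10635.5 + 510·6793.8 + 40·1383.6) / 880 = 8361.1068

ȳ_st ≈ 8361.11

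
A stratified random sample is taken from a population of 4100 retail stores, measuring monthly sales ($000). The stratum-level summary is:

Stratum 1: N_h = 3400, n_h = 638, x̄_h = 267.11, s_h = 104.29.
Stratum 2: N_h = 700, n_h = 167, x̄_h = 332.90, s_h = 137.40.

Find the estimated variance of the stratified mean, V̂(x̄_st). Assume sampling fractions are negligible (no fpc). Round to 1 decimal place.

V̂(x̄_st) ≈ 15.0

V̂(x̄_st) = Σ W_h² s_h²/n_h, with W_h = N_h/N and N = 4100:
  stratum 1: (3400/4100)²·104.29²/638 = 11.7234
  stratum 2: (700/4100)²·137.40²/167 = 3.29523
V̂(x̄_st) = 15.0187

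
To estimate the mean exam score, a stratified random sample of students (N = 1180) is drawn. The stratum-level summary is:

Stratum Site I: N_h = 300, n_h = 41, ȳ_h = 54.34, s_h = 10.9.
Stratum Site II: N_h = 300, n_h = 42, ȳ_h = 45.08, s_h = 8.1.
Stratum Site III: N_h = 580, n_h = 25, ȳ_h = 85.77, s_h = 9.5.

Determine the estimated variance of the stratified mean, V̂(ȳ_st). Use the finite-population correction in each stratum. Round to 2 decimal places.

V̂(ȳ_st) = Σ W_h² (1 − n_h/N_h) s_h²/n_h, with W_h = N_h/N and N = 1180:
  stratum Site I: (300/1180)²·(1 − 41/300)·10.9²/41 = 0.161706
  stratum Site II: (300/1180)²·(1 − 42/300)·8.1²/42 = 0.0868356
  stratum Site III: (580/1180)²·(1 − 25/580)·9.5²/25 = 0.834573
V̂(ȳ_st) = 1.08311

V̂(ȳ_st) ≈ 1.08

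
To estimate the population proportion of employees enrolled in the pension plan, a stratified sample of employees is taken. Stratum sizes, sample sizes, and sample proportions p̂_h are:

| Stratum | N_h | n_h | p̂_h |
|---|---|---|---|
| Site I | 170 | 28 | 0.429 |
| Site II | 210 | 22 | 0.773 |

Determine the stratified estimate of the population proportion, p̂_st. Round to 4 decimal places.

p̂_st ≈ 0.6191

N = 380; stratum weights W_h = N_h/N.
p̂_st = Σ W_h p̂_h = (170·0.429 + 210·0.773)/380 = 0.61911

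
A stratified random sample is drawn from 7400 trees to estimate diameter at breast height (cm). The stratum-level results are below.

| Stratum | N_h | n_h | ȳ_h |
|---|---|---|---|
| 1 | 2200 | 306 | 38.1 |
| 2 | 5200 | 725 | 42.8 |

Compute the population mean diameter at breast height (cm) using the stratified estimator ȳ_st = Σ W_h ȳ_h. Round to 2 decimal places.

ȳ_st ≈ 41.40

N = Σ N_h = 7400. Stratum weights W_h = N_h/N.
ȳ_st = (2200·38.1 + 5200·42.8) / 7400 = 41.4027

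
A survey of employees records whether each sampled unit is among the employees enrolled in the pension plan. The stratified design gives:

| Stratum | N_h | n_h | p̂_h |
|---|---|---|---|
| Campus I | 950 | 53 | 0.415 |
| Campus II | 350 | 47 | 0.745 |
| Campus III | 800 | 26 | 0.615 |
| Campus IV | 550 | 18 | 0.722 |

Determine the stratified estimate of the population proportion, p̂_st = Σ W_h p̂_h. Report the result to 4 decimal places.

p̂_st ≈ 0.5827

N = 2650; stratum weights W_h = N_h/N.
p̂_st = Σ W_h p̂_h = (950·0.415 + 350·0.745 + 800·0.615 + 550·0.722)/2650 = 0.58268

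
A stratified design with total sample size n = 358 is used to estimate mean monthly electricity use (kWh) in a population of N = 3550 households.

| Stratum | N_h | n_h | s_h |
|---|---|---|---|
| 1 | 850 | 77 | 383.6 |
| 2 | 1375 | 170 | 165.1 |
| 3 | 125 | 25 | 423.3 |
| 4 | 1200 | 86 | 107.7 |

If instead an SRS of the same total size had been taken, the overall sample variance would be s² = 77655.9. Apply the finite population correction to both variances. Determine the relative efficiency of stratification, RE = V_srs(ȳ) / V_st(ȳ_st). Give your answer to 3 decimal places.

RE ≈ 1.372

V̂(ȳ_st) = Σ W_h² (1 − n_h/N_h) s_h²/n_h, with W_h = N_h/N and N = 3550:
  stratum 1: (850/3550)²·(1 − 77/850)·383.6²/77 = 99.6341
  stratum 2: (1375/3550)²·(1 − 170/1375)·165.1²/170 = 21.0804
  stratum 3: (125/3550)²·(1 − 25/125)·423.3²/25 = 7.10902
  stratum 4: (1200/3550)²·(1 − 86/1200)·107.7²/86 = 14.3068
V_st = 142.13
V_srs = (1 − 358/3550)·77655.9/358 = 195.041
Relative efficiency = V_srs / V_st = 195.041/142.13 = 1.3723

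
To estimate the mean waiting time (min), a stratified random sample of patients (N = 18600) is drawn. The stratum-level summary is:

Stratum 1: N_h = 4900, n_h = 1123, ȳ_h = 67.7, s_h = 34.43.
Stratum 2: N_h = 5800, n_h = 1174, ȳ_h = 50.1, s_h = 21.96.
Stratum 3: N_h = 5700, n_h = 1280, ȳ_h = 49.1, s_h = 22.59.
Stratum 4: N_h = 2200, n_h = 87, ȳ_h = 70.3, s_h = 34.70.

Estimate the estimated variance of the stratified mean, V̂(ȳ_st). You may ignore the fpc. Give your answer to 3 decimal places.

V̂(ȳ_st) = Σ W_h² s_h²/n_h, with W_h = N_h/N and N = 18600:
  stratum 1: (4900/18600)²·34.43²/1123 = 0.0732589
  stratum 2: (5800/18600)²·21.96²/1174 = 0.0399417
  stratum 3: (5700/18600)²·22.59²/1280 = 0.0374409
  stratum 4: (2200/18600)²·34.70²/87 = 0.193624
V̂(ȳ_st) = 0.344266

V̂(ȳ_st) ≈ 0.344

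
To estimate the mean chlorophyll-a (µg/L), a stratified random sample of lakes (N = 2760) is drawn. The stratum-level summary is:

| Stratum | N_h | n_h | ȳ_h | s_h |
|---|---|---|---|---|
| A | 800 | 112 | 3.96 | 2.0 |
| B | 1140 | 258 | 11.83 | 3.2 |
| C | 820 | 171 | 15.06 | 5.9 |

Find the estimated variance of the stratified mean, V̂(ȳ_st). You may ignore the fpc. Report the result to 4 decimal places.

V̂(ȳ_st) = Σ W_h² s_h²/n_h, with W_h = N_h/N and N = 2760:
  stratum A: (800/2760)²·2.0²/112 = 0.00300057
  stratum B: (1140/2760)²·3.2²/258 = 0.0067713
  stratum C: (820/2760)²·5.9²/171 = 0.0179687
V̂(ȳ_st) = 0.0277406

V̂(ȳ_st) ≈ 0.0277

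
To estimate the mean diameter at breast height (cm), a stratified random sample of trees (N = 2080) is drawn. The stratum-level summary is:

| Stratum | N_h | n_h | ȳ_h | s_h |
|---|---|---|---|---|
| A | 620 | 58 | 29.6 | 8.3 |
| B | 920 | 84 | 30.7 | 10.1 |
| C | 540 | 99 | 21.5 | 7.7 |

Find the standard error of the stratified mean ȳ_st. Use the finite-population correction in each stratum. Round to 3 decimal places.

V̂(ȳ_st) = Σ W_h² (1 − n_h/N_h) s_h²/n_h, with W_h = N_h/N and N = 2080:
  stratum A: (620/2080)²·(1 − 58/620)·8.3²/58 = 0.0956598
  stratum B: (920/2080)²·(1 − 84/920)·10.1²/84 = 0.215889
  stratum C: (540/2080)²·(1 − 99/540)·7.7²/99 = 0.0329649
V̂(ȳ_st) = 0.344514
SE(ȳ_st) = √0.344514 = 0.586953

SE(ȳ_st) ≈ 0.587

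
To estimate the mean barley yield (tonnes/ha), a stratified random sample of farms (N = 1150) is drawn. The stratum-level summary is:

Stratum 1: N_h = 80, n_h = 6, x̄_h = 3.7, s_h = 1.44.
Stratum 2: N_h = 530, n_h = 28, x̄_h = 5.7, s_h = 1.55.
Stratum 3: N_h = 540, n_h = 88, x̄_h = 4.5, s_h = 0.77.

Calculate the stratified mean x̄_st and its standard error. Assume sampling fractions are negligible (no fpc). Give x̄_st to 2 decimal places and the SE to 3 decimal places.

x̄_st ≈ 5.00, SE ≈ 0.146

x̄_st = Σ W_h x̄_h = (80·3.7 + 530·5.7 + 540·4.5)/1150 = 4.99739
V̂(x̄_st) = Σ W_h² s_h²/n_h, with W_h = N_h/N and N = 1150:
  stratum 1: (80/1150)²·1.44²/6 = 0.00167247
  stratum 2: (530/1150)²·1.55²/28 = 0.0182247
  stratum 3: (540/1150)²·0.77²/88 = 0.00148556
V̂(x̄_st) = 0.0213828
SE(x̄_st) = √0.0213828 = 0.146228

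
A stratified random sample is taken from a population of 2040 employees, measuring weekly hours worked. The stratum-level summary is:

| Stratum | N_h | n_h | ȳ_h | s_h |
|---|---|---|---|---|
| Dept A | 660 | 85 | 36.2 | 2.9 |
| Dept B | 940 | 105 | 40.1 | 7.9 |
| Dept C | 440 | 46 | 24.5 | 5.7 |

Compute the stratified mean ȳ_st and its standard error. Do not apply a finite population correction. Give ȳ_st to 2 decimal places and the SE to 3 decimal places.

ȳ_st ≈ 35.47, SE ≈ 0.412

ȳ_st = Σ W_h ȳ_h = (660·36.2 + 940·40.1 + 440·24.5)/2040 = 35.47353
V̂(ȳ_st) = Σ W_h² s_h²/n_h, with W_h = N_h/N and N = 2040:
  stratum Dept A: (660/2040)²·2.9²/85 = 0.0103563
  stratum Dept B: (940/2040)²·7.9²/105 = 0.1262
  stratum Dept C: (440/2040)²·5.7²/46 = 0.0328577
V̂(ȳ_st) = 0.169414
SE(ȳ_st) = √0.169414 = 0.4116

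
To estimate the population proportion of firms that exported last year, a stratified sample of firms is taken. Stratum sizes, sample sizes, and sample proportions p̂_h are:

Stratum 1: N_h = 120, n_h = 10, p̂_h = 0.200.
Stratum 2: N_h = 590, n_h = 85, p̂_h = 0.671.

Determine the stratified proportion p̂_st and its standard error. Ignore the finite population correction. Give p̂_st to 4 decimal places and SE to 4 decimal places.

p̂_st ≈ 0.5914, SE ≈ 0.0482

N = 710; stratum weights W_h = N_h/N.
p̂_st = Σ W_h p̂_h = (120·0.200 + 590·0.671)/710 = 0.59139
V̂(p̂_st) = Σ W_h² p̂_h(1−p̂_h)/(n_h−1):
  stratum 1: (120/710)²·0.200·0.800/9 = 0.000507836
  stratum 2: (590/710)²·0.671·0.329/84 = 0.00181479
V̂(p̂_st) = 0.00232263; SE = √V̂ = 0.0481936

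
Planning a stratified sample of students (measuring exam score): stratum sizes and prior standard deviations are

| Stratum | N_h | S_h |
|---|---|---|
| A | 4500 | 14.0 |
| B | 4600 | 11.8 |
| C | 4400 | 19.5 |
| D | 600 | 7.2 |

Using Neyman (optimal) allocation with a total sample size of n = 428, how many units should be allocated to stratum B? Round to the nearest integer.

Neyman allocation: n_h = n · N_h S_h / Σ N_i S_i, with n = 428.
  stratum A: N_h·S_h = 4500·14.0 = 63000.00
  stratum B: N_h·S_h = 4600·11.8 = 54280.00
  stratum C: N_h·S_h = 4400·19.5 = 85800.00
  stratum D: N_h·S_h = 600·7.2 = 4320.00
Σ N_h S_h = 207400.00
n for stratum B = 428·54280.00/207400.00 = 112.015 → 112

112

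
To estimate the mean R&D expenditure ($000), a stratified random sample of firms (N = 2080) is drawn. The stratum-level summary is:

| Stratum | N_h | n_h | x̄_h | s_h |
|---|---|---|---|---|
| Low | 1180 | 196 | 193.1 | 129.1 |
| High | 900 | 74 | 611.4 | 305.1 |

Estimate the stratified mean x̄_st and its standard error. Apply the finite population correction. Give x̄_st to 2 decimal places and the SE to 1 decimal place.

x̄_st ≈ 374.10, SE ≈ 15.5

x̄_st = Σ W_h x̄_h = (1180·193.1 + 900·611.4)/2080 = 374.09519
V̂(x̄_st) = Σ W_h² (1 − n_h/N_h) s_h²/n_h, with W_h = N_h/N and N = 2080:
  stratum Low: (1180/2080)²·(1 − 196/1180)·129.1²/196 = 22.8216
  stratum High: (900/2080)²·(1 − 74/900)·305.1²/74 = 216.147
V̂(x̄_st) = 238.968
SE(x̄_st) = √238.968 = 15.4586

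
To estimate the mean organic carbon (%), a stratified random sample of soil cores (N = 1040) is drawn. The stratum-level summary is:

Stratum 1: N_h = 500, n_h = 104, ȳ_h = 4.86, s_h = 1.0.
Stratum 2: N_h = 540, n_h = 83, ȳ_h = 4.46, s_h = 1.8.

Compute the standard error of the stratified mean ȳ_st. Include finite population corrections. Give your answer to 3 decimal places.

V̂(ȳ_st) = Σ W_h² (1 − n_h/N_h) s_h²/n_h, with W_h = N_h/N and N = 1040:
  stratum 1: (500/1040)²·(1 − 104/500)·1.0²/104 = 0.00176021
  stratum 2: (540/1040)²·(1 − 83/540)·1.8²/83 = 0.00890656
V̂(ȳ_st) = 0.0106668
SE(ȳ_st) = √0.0106668 = 0.10328

SE(ȳ_st) ≈ 0.103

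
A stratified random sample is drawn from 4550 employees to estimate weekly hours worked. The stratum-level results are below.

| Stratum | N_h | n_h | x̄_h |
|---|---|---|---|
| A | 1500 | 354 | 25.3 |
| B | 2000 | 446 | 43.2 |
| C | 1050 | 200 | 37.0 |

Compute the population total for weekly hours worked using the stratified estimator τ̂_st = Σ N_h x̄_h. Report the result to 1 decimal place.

τ̂_st = Σ N_h x̄_h = 1500·25.3 + 2000·43.2 + 1050·37.0 = 163200.0

τ̂_st ≈ 163200.0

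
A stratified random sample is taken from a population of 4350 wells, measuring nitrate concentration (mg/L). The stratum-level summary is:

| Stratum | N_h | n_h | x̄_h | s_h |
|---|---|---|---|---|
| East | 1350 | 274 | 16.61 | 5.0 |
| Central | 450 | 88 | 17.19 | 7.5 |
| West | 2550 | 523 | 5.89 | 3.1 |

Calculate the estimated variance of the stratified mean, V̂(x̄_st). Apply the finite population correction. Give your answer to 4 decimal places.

V̂(x̄_st) = Σ W_h² (1 − n_h/N_h) s_h²/n_h, with W_h = N_h/N and N = 4350:
  stratum East: (1350/4350)²·(1 − 274/1350)·5.0²/274 = 0.00700417
  stratum Central: (450/4350)²·(1 − 88/450)·7.5²/88 = 0.00550278
  stratum West: (2550/4350)²·(1 − 523/2550)·3.1²/523 = 0.00501923
V̂(x̄_st) = 0.0175262

V̂(x̄_st) ≈ 0.0175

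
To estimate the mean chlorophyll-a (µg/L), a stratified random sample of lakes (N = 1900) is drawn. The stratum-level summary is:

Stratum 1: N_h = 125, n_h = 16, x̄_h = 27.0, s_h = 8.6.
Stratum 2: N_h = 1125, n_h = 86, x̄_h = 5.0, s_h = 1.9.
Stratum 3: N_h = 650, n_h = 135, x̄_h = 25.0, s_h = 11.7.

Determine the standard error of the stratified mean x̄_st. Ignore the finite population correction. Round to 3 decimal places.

SE(x̄_st) ≈ 0.392

V̂(x̄_st) = Σ W_h² s_h²/n_h, with W_h = N_h/N and N = 1900:
  stratum 1: (125/1900)²·8.6²/16 = 0.0200074
  stratum 2: (1125/1900)²·1.9²/86 = 0.0147166
  stratum 3: (650/1900)²·11.7²/135 = 0.118675
V̂(x̄_st) = 0.153398
SE(x̄_st) = √0.153398 = 0.391661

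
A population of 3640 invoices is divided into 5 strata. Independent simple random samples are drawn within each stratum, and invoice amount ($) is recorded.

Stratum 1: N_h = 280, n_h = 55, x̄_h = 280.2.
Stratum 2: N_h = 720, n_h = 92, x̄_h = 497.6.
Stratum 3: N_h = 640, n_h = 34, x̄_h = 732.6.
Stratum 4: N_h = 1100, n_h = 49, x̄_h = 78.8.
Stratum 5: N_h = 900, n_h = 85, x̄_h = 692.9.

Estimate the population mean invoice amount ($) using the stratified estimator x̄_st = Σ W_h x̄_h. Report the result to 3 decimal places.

x̄_st ≈ 443.924

N = Σ N_h = 3640. Stratum weights W_h = N_h/N.
x̄_st = (280·280.2 + 720·497.6 + 640·732.6 + 1100·78.8 + 900·692.9) / 3640 = 443.92363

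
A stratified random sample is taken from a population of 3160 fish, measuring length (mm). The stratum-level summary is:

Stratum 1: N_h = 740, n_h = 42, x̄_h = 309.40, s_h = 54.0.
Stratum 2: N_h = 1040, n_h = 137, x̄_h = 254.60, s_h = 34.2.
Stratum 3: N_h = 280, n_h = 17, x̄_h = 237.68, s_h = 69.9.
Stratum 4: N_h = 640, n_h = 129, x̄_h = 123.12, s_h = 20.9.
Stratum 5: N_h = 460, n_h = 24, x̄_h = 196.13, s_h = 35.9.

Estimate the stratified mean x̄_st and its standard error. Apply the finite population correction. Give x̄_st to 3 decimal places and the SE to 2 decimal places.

x̄_st ≈ 230.793, SE ≈ 2.78

x̄_st = Σ W_h x̄_h = (740·309.40 + 1040·254.60 + 280·237.68 + 640·123.12 + 460·196.13)/3160 = 230.79335
V̂(x̄_st) = Σ W_h² (1 − n_h/N_h) s_h²/n_h, with W_h = N_h/N and N = 3160:
  stratum 1: (740/3160)²·(1 − 42/740)·54.0²/42 = 3.5913
  stratum 2: (1040/3160)²·(1 − 137/1040)·34.2²/137 = 0.802932
  stratum 3: (280/3160)²·(1 − 17/280)·69.9²/17 = 2.11956
  stratum 4: (640/3160)²·(1 − 129/640)·20.9²/129 = 0.110899
  stratum 5: (460/3160)²·(1 − 24/460)·35.9²/24 = 1.07857
V̂(x̄_st) = 7.70325
SE(x̄_st) = √7.70325 = 2.77547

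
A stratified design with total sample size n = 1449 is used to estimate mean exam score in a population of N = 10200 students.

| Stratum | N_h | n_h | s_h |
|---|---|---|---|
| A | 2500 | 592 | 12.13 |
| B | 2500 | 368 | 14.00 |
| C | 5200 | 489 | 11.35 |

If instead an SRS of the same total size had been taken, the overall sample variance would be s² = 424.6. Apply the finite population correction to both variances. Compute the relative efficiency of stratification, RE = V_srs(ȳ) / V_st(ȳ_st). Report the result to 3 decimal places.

RE ≈ 2.496

V̂(ȳ_st) = Σ W_h² (1 − n_h/N_h) s_h²/n_h, with W_h = N_h/N and N = 10200:
  stratum A: (2500/10200)²·(1 − 592/2500)·12.13²/592 = 0.0113951
  stratum B: (2500/10200)²·(1 − 368/2500)·14.00²/368 = 0.0272857
  stratum C: (5200/10200)²·(1 − 489/5200)·11.35²/489 = 0.0620296
V_st = 0.10071
V_srs = (1 − 1449/10200)·424.6/1449 = 0.251402
Relative efficiency = V_srs / V_st = 0.251402/0.10071 = 2.4963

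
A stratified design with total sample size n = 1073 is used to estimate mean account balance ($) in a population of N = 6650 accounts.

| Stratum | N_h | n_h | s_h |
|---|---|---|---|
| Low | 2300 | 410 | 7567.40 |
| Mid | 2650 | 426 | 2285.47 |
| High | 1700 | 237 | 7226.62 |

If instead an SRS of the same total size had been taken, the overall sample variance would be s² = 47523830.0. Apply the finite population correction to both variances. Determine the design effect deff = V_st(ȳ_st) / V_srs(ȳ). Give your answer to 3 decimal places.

deff ≈ 0.747

V̂(ȳ_st) = Σ W_h² (1 − n_h/N_h) s_h²/n_h, with W_h = N_h/N and N = 6650:
  stratum Low: (2300/6650)²·(1 − 410/2300)·7567.40²/410 = 13729.5
  stratum Mid: (2650/6650)²·(1 − 426/2650)·2285.47²/426 = 1634.1
  stratum High: (1700/6650)²·(1 − 237/1700)·7226.62²/237 = 12392.9
V_st = 27756.5
V_srs = (1 − 1073/6650)·47523830.0/1073 = 37144.2
deff = V_st / V_srs = 27756.5/37144.2 = 0.7473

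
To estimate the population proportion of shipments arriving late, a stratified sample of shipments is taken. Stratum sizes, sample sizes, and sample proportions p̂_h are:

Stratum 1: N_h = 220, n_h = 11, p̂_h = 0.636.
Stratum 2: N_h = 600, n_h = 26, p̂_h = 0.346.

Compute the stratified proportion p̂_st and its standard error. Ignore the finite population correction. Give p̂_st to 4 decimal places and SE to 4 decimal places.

N = 820; stratum weights W_h = N_h/N.
p̂_st = Σ W_h p̂_h = (220·0.636 + 600·0.346)/820 = 0.42380
V̂(p̂_st) = Σ W_h² p̂_h(1−p̂_h)/(n_h−1):
  stratum 1: (220/820)²·0.636·0.364/10 = 0.00166639
  stratum 2: (600/820)²·0.346·0.654/25 = 0.00484606
V̂(p̂_st) = 0.00651245; SE = √V̂ = 0.0806997

p̂_st ≈ 0.4238, SE ≈ 0.0807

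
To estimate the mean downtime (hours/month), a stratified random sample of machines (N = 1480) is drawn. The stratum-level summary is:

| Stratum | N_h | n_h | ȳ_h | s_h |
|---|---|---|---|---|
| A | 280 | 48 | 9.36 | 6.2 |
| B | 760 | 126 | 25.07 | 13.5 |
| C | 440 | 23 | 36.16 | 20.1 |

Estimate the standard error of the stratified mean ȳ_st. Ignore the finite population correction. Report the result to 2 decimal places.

SE(ȳ_st) ≈ 1.40

V̂(ȳ_st) = Σ W_h² s_h²/n_h, with W_h = N_h/N and N = 1480:
  stratum A: (280/1480)²·6.2²/48 = 0.0286639
  stratum B: (760/1480)²·13.5²/126 = 0.381418
  stratum C: (440/1480)²·20.1²/23 = 1.55255
V̂(ȳ_st) = 1.96263
SE(ȳ_st) = √1.96263 = 1.40094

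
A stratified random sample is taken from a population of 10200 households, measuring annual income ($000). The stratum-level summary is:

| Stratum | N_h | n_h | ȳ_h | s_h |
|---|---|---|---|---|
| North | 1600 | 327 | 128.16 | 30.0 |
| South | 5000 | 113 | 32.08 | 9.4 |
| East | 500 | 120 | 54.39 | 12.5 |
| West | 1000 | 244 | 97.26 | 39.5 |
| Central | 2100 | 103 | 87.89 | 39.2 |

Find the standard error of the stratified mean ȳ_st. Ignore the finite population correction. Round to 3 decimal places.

SE(ȳ_st) ≈ 0.976

V̂(ȳ_st) = Σ W_h² s_h²/n_h, with W_h = N_h/N and N = 10200:
  stratum North: (1600/10200)²·30.0²/327 = 0.0677227
  stratum South: (5000/10200)²·9.4²/113 = 0.187896
  stratum East: (500/10200)²·12.5²/120 = 0.0031288
  stratum West: (1000/10200)²·39.5²/244 = 0.0614616
  stratum Central: (2100/10200)²·39.2²/103 = 0.632373
V̂(ȳ_st) = 0.952582
SE(ȳ_st) = √0.952582 = 0.976003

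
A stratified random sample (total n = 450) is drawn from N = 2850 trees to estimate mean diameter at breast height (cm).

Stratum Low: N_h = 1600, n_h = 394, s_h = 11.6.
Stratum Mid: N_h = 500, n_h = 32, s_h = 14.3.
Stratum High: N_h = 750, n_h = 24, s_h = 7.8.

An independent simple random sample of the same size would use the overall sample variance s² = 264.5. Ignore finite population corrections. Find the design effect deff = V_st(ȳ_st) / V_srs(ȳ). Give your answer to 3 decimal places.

V̂(ȳ_st) = Σ W_h² s_h²/n_h, with W_h = N_h/N and N = 2850:
  stratum Low: (1600/2850)²·11.6²/394 = 0.107639
  stratum Mid: (500/2850)²·14.3²/32 = 0.196686
  stratum High: (750/2850)²·7.8²/24 = 0.175554
V_st = 0.479879
V_srs = s²/n = 264.5/450 = 0.587778
deff = V_st / V_srs = 0.479879/0.587778 = 0.8164

deff ≈ 0.816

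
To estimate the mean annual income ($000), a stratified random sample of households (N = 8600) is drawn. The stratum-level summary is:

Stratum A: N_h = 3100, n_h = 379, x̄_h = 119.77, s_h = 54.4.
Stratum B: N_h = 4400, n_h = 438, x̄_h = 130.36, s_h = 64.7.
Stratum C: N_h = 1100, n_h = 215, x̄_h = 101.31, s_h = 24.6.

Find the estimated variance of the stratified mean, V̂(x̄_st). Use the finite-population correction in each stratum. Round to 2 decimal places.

V̂(x̄_st) ≈ 3.18

V̂(x̄_st) = Σ W_h² (1 − n_h/N_h) s_h²/n_h, with W_h = N_h/N and N = 8600:
  stratum A: (3100/8600)²·(1 − 379/3100)·54.4²/379 = 0.890537
  stratum B: (4400/8600)²·(1 − 438/4400)·64.7²/438 = 2.25271
  stratum C: (1100/8600)²·(1 − 215/1100)·24.6²/215 = 0.0370485
V̂(x̄_st) = 3.18029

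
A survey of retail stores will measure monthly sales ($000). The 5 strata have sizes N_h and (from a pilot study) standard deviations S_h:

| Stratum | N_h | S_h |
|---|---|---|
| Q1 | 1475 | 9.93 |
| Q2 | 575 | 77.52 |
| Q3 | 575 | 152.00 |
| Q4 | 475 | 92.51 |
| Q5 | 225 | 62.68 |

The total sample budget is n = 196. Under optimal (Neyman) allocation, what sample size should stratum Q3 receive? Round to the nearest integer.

Neyman allocation: n_h = n · N_h S_h / Σ N_i S_i, with n = 196.
  stratum Q1: N_h·S_h = 1475·9.93 = 14646.75
  stratum Q2: N_h·S_h = 575·77.52 = 44574.00
  stratum Q3: N_h·S_h = 575·152.00 = 87400.00
  stratum Q4: N_h·S_h = 475·92.51 = 43942.25
  stratum Q5: N_h·S_h = 225·62.68 = 14103.00
Σ N_h S_h = 204666.00
n for stratum Q3 = 196·87400.00/204666.00 = 83.699 → 84

84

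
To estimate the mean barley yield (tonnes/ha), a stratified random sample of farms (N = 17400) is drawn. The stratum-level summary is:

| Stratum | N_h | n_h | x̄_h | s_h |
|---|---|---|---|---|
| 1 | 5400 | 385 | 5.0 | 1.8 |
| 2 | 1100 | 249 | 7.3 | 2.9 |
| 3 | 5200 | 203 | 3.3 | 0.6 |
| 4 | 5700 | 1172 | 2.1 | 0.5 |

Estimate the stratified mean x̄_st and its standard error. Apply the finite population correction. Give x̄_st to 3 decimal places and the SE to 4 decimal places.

x̄_st ≈ 3.687, SE ≈ 0.0321

x̄_st = Σ W_h x̄_h = (5400·5.0 + 1100·7.3 + 5200·3.3 + 5700·2.1)/17400 = 3.68736
V̂(x̄_st) = Σ W_h² (1 − n_h/N_h) s_h²/n_h, with W_h = N_h/N and N = 17400:
  stratum 1: (5400/17400)²·(1 − 385/5400)·1.8²/385 = 0.00075275
  stratum 2: (1100/17400)²·(1 − 249/1100)·2.9²/249 = 0.000104429
  stratum 3: (5200/17400)²·(1 − 203/5200)·0.6²/203 = 0.000152202
  stratum 4: (5700/17400)²·(1 − 1172/5700)·0.5²/1172 = 1.81842e-05
V̂(x̄_st) = 0.00102756
SE(x̄_st) = √0.00102756 = 0.0320556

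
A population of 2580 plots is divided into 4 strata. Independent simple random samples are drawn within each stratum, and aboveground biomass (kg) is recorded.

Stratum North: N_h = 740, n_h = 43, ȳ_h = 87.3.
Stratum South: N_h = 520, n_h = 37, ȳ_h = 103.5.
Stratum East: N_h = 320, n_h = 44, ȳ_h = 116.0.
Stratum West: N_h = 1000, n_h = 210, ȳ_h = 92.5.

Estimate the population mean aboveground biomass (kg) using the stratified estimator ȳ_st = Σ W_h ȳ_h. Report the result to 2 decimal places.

N = Σ N_h = 2580. Stratum weights W_h = N_h/N.
ȳ_st = (740·87.3 + 520·103.5 + 320·116.0 + 1000·92.5) / 2580 = 96.1403

ȳ_st ≈ 96.14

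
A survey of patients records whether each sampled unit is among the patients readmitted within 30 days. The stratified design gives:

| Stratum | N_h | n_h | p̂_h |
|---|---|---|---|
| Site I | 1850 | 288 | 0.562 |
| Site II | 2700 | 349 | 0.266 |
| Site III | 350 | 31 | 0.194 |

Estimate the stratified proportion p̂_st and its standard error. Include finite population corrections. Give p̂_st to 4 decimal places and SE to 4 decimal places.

N = 4900; stratum weights W_h = N_h/N.
p̂_st = Σ W_h p̂_h = (1850·0.562 + 2700·0.266 + 350·0.194)/4900 = 0.37261
V̂(p̂_st) = Σ W_h² (1 − n_h/N_h) p̂_h(1−p̂_h)/(n_h−1):
  stratum Site I: (1850/4900)²·(1 − 288/1850)·0.562·0.438/287 = 0.000103226
  stratum Site II: (2700/4900)²·(1 − 349/2700)·0.266·0.734/348 = 0.000148328
  stratum Site III: (350/4900)²·(1 − 31/350)·0.194·0.806/30 = 2.42372e-05
V̂(p̂_st) = 0.000275791; SE = √V̂ = 0.016607

p̂_st ≈ 0.3726, SE ≈ 0.0166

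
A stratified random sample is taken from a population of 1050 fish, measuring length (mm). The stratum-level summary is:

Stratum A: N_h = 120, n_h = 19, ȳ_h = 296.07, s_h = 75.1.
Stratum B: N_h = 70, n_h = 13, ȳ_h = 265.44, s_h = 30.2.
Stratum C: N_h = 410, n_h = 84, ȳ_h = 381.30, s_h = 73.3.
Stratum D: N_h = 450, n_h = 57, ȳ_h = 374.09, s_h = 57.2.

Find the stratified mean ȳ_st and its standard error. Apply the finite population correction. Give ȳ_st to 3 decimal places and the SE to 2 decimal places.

ȳ_st = Σ W_h ȳ_h = (120·296.07 + 70·265.44 + 410·381.30 + 450·374.09)/1050 = 360.74543
V̂(ȳ_st) = Σ W_h² (1 − n_h/N_h) s_h²/n_h, with W_h = N_h/N and N = 1050:
  stratum A: (120/1050)²·(1 − 19/120)·75.1²/19 = 3.26325
  stratum B: (70/1050)²·(1 − 13/70)·30.2²/13 = 0.253901
  stratum C: (410/1050)²·(1 − 84/410)·73.3²/84 = 7.75446
  stratum D: (450/1050)²·(1 − 57/450)·57.2²/57 = 9.20754
V̂(ȳ_st) = 20.4792
SE(ȳ_st) = √20.4792 = 4.52539

ȳ_st ≈ 360.745, SE ≈ 4.53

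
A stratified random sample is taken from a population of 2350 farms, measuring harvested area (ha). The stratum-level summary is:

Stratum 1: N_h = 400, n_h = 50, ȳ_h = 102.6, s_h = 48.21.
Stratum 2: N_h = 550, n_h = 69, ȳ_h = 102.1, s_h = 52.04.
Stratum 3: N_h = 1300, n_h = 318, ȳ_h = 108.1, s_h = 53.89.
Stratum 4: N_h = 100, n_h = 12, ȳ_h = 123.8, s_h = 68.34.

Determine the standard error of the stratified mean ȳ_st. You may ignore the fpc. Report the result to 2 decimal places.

SE(ȳ_st) ≈ 2.65

V̂(ȳ_st) = Σ W_h² s_h²/n_h, with W_h = N_h/N and N = 2350:
  stratum 1: (400/2350)²·48.21²/50 = 1.34675
  stratum 2: (550/2350)²·52.04²/69 = 2.14988
  stratum 3: (1300/2350)²·53.89²/318 = 2.79473
  stratum 4: (100/2350)²·68.34²/12 = 0.704747
V̂(ȳ_st) = 6.99612
SE(ȳ_st) = √6.99612 = 2.64502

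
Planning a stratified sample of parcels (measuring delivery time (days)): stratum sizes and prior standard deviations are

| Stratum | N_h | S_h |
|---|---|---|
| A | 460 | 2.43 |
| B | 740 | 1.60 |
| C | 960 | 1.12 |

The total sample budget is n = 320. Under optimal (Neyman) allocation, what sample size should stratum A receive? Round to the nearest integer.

106

Neyman allocation: n_h = n · N_h S_h / Σ N_i S_i, with n = 320.
  stratum A: N_h·S_h = 460·2.43 = 1117.80
  stratum B: N_h·S_h = 740·1.60 = 1184.00
  stratum C: N_h·S_h = 960·1.12 = 1075.20
Σ N_h S_h = 3377.00
n for stratum A = 320·1117.80/3377.00 = 105.921 → 106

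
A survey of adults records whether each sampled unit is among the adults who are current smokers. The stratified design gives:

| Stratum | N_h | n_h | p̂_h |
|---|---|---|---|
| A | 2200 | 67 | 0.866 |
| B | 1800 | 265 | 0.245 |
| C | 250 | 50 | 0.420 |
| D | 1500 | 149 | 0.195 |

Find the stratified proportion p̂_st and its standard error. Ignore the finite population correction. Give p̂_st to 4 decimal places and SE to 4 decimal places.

N = 5750; stratum weights W_h = N_h/N.
p̂_st = Σ W_h p̂_h = (2200·0.866 + 1800·0.245 + 250·0.420 + 1500·0.195)/5750 = 0.47717
V̂(p̂_st) = Σ W_h² p̂_h(1−p̂_h)/(n_h−1):
  stratum A: (2200/5750)²·0.866·0.134/66 = 0.000257388
  stratum B: (1800/5750)²·0.245·0.755/264 = 6.86623e-05
  stratum C: (250/5750)²·0.420·0.580/49 = 9.39779e-06
  stratum D: (1500/5750)²·0.195·0.805/148 = 7.21798e-05
V̂(p̂_st) = 0.000407628; SE = √V̂ = 0.0201898

p̂_st ≈ 0.4772, SE ≈ 0.0202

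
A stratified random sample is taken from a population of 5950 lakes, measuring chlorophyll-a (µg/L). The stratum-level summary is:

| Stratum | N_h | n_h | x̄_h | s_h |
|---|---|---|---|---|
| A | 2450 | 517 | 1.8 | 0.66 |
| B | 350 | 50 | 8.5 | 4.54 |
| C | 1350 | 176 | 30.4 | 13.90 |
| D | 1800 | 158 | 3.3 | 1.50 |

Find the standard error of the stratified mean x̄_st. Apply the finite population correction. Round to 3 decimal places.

SE(x̄_st) ≈ 0.227

V̂(x̄_st) = Σ W_h² (1 − n_h/N_h) s_h²/n_h, with W_h = N_h/N and N = 5950:
  stratum A: (2450/5950)²·(1 − 517/2450)·0.66²/517 = 0.00011271
  stratum B: (350/5950)²·(1 − 50/350)·4.54²/50 = 0.00122264
  stratum C: (1350/5950)²·(1 − 176/1350)·13.90²/176 = 0.0491456
  stratum D: (1800/5950)²·(1 − 158/1800)·1.50²/158 = 0.00118888
V̂(x̄_st) = 0.0516698
SE(x̄_st) = √0.0516698 = 0.22731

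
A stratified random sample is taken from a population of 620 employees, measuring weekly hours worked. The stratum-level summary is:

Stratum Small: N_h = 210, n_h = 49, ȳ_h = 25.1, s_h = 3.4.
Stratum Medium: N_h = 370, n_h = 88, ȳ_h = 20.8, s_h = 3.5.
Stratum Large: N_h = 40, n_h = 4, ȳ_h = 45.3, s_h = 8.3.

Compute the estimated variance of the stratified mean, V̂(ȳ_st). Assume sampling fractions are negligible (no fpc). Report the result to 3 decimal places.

V̂(ȳ_st) = Σ W_h² s_h²/n_h, with W_h = N_h/N and N = 620:
  stratum Small: (210/620)²·3.4²/49 = 0.0270656
  stratum Medium: (370/620)²·3.5²/88 = 0.0495762
  stratum Large: (40/620)²·8.3²/4 = 0.0716857
V̂(ȳ_st) = 0.148328

V̂(ȳ_st) ≈ 0.148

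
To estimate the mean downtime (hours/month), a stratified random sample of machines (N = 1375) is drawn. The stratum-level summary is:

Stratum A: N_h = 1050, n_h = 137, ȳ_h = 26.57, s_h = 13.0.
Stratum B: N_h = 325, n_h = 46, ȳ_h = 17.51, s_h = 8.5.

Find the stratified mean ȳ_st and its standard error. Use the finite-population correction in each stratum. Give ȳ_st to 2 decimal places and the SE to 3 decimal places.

ȳ_st = Σ W_h ȳ_h = (1050·26.57 + 325·17.51)/1375 = 24.42855
V̂(ȳ_st) = Σ W_h² (1 − n_h/N_h) s_h²/n_h, with W_h = N_h/N and N = 1375:
  stratum A: (1050/1375)²·(1 − 137/1050)·13.0²/137 = 0.625491
  stratum B: (325/1375)²·(1 − 46/325)·8.5²/46 = 0.075329
V̂(ȳ_st) = 0.70082
SE(ȳ_st) = √0.70082 = 0.83715

ȳ_st ≈ 24.43, SE ≈ 0.837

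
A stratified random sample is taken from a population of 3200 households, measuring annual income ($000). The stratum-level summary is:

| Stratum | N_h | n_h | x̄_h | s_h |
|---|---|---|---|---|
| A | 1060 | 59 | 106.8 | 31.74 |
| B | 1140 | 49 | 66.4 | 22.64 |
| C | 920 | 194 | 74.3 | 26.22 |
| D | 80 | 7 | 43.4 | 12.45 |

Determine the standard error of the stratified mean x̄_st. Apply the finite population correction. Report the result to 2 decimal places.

SE(x̄_st) ≈ 1.81

V̂(x̄_st) = Σ W_h² (1 − n_h/N_h) s_h²/n_h, with W_h = N_h/N and N = 3200:
  stratum A: (1060/3200)²·(1 − 59/1060)·31.74²/59 = 1.7693
  stratum B: (1140/3200)²·(1 − 49/1140)·22.64²/49 = 1.27053
  stratum C: (920/3200)²·(1 − 194/920)·26.22²/194 = 0.231147
  stratum D: (80/3200)²·(1 − 7/80)·12.45²/7 = 0.0126286
V̂(x̄_st) = 3.28361
SE(x̄_st) = √3.28361 = 1.81207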